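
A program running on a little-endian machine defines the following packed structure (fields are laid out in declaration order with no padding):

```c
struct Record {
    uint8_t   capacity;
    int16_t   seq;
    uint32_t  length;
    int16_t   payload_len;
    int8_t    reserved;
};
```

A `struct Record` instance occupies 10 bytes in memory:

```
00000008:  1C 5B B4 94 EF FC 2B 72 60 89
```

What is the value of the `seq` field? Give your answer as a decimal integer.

`seq` follows `capacity` (1 byte), so it starts at byte offset 1 and occupies 2 bytes.
Bytes at offsets 1..2: 5B B4.
In little-endian order the low byte comes first in memory.
Reassemble most-significant byte first: B4 5B → 0xB45B.
Top bit is set, so as a signed 16-bit value this is 0xB45B − 2^16 = -19365.

-19365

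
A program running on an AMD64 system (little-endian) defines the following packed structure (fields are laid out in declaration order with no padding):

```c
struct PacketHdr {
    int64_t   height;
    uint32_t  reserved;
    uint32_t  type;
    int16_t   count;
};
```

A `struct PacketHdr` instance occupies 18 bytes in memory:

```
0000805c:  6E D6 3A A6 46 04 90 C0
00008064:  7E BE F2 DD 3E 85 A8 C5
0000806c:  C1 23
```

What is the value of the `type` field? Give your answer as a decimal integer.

`type` follows `height` (8 B), `reserved` (4 B), so it starts at offset 8 + 4 = 12 and occupies 4 bytes.
Bytes at offsets 12..15: 3E 85 A8 C5.
In little-endian order the low byte comes first in memory.
Reassemble most-significant byte first: C5 A8 85 3E → 0xC5A8853E.
0xC5A8853E = 3316155710.

3316155710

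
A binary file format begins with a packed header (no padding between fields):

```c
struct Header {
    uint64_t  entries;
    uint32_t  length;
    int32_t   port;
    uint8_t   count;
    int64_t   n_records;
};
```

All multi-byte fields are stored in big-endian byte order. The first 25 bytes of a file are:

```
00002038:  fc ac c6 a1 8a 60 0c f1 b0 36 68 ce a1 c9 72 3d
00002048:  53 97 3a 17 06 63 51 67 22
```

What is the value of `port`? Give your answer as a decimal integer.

-1580633539

`port` follows `entries` (8 B), `length` (4 B), so it starts at offset 8 + 4 = 12 and occupies 4 bytes.
Bytes at offsets 12..15: A1 C9 72 3D.
In big-endian order the high byte comes first in memory.
The bytes are already most-significant first: 0xA1C9723D.
Top bit is set, so as a signed 32-bit value this is 0xA1C9723D − 2^32 = -1580633539.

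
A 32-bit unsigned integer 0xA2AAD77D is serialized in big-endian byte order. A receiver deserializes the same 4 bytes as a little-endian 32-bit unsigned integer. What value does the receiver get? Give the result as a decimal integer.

2111285922

Stored big-endian, the bytes at ascending addresses are A2 AA D7 7D.
Read back as little-endian, the first byte is least significant, giving 0x7DD7AAA2.
0x7DD7AAA2 = 2111285922.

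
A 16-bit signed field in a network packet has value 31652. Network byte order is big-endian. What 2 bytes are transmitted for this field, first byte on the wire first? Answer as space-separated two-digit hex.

7B A4

31652 in hexadecimal, padded to 16 bits, is 0x7BA4.
Split into bytes (most-significant first): 7B A4.
Big-endian: lowest address holds the most-significant byte.
So the memory order matches the most-significant-first order: 7B A4.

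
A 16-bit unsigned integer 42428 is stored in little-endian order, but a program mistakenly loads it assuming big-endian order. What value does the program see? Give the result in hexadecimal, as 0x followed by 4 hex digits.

42428 in 16-bit hexadecimal is 0xA5BC.
Stored little-endian, the bytes at ascending addresses are BC A5.
Read back as big-endian, the last byte is least significant, giving 0xBCA5.

0xBCA5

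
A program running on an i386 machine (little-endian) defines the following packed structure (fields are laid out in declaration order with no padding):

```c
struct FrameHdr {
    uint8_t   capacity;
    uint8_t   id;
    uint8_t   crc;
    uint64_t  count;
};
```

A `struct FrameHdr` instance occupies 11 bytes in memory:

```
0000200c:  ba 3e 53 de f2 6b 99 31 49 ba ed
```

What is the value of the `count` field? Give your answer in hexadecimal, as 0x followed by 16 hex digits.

0xEDBA4931996BF2DE

`count` follows `capacity` (1 B), `id` (1 B), `crc` (1 B), so it starts at offset 1 + 1 + 1 = 3 and occupies 8 bytes.
Bytes at offsets 3..10: DE F2 6B 99 31 49 BA ED.
In little-endian order the low byte comes first in memory.
Reassemble most-significant byte first: ED BA 49 31 99 6B F2 DE → 0xEDBA4931996BF2DE.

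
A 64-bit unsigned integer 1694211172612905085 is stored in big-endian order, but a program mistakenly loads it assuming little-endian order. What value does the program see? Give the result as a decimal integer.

1694211172612905085 in 64-bit hexadecimal is 0x17830C15CE17187D.
Stored big-endian, the bytes at ascending addresses are 17 83 0C 15 CE 17 18 7D.
Read back as little-endian, the first byte is least significant, giving 0x7D1817CE150C8317.
0x7D1817CE150C8317 = 9013980828065891095.

9013980828065891095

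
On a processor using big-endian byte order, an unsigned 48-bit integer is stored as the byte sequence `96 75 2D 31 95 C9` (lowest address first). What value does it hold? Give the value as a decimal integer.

Big-endian: lowest address holds the most-significant byte.
The bytes are already most-significant first: 0x96752D3195C9.
0x96752D3195C9 = 165430013564361.

165430013564361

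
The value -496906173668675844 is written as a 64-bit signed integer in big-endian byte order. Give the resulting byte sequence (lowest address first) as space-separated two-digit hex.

F9 1A A2 77 BF C7 AE FC

Two's complement of -496906173668675844 in 64 bits: 496906173668675844 = 0x06E55D8840385104; invert → 0xF91AA277BFC7AEFB; add 1 → 0xF91AA277BFC7AEFC.
Split into bytes (most-significant first): F9 1A A2 77 BF C7 AE FC.
Big-endian stores the most-significant byte at the lowest address.
So the memory order matches the most-significant-first order: F9 1A A2 77 BF C7 AE FC.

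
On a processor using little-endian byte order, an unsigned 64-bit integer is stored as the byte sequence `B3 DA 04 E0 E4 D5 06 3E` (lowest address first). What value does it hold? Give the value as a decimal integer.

In little-endian order the low byte comes first in memory.
Reassemble most-significant byte first: 3E 06 D5 E4 E0 04 DA B3 → 0x3E06D5E4E004DAB3.
0x3E06D5E4E004DAB3 = 4469494859199470259.

4469494859199470259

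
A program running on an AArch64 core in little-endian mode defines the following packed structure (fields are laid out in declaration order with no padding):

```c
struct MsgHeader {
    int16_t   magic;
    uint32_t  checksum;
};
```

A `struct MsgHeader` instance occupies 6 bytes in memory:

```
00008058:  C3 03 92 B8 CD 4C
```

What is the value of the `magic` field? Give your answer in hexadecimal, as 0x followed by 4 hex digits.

`magic` is the first field, at byte offset 0, occupying 2 bytes.
Bytes at offsets 0..1: C3 03.
Little-endian stores the least-significant byte at the lowest address.
Reassemble most-significant byte first: 03 C3 → 0x03C3.

0x03C3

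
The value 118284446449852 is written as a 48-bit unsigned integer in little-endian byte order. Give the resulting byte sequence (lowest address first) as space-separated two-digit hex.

118284446449852 in hexadecimal, padded to 48 bits, is 0x6B943E69C0BC.
Split into bytes (most-significant first): 6B 94 3E 69 C0 BC.
Little-endian: lowest address holds the least-significant byte.
So at ascending addresses the bytes are BC C0 69 3E 94 6B.

BC C0 69 3E 94 6B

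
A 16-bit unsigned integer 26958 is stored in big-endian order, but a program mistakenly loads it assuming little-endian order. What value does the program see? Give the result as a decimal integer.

26958 in 16-bit hexadecimal is 0x694E.
Stored big-endian, the bytes at ascending addresses are 69 4E.
Read back as little-endian, the first byte is least significant, giving 0x4E69.
0x4E69 = 20073.

20073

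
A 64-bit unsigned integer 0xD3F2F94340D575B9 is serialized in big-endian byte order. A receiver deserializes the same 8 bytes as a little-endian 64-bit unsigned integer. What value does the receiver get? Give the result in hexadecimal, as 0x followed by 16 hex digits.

Stored big-endian, the bytes at ascending addresses are D3 F2 F9 43 40 D5 75 B9.
Read back as little-endian, the first byte is least significant, giving 0xB975D54043F9F2D3.

0xB975D54043F9F2D3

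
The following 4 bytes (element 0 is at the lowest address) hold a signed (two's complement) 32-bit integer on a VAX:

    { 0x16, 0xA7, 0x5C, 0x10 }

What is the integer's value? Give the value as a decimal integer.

274507542

Little-endian stores the least-significant byte at the lowest address.
Reassemble most-significant byte first: 10 5C A7 16 → 0x105CA716.
0x105CA716 = 274507542.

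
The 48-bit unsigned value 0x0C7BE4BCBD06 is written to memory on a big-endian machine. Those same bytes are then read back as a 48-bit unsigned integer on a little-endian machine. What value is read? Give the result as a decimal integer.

7411987675916

Stored big-endian, the bytes at ascending addresses are 0C 7B E4 BC BD 06.
Read back as little-endian, the first byte is least significant, giving 0x06BDBCE47B0C.
0x06BDBCE47B0C = 7411987675916.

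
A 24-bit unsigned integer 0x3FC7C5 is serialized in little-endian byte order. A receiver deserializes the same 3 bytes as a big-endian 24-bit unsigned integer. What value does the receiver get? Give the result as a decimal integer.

12961599

Stored little-endian, the bytes at ascending addresses are C5 C7 3F.
Read back as big-endian, the last byte is least significant, giving 0xC5C73F.
0xC5C73F = 12961599.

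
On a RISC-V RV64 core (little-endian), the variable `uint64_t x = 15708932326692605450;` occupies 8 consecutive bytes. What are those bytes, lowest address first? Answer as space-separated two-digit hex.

0A CE 29 BD B8 56 01 DA

15708932326692605450 in hexadecimal, padded to 64 bits, is 0xDA0156B8BD29CE0A.
Split into bytes (most-significant first): DA 01 56 B8 BD 29 CE 0A.
Little-endian stores the least-significant byte at the lowest address.
So at ascending addresses the bytes are 0A CE 29 BD B8 56 01 DA.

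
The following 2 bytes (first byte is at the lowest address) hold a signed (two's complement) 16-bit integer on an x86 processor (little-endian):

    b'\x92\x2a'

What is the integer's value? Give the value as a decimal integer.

10898

Little-endian: lowest address holds the least-significant byte.
Reassemble most-significant byte first: 2A 92 → 0x2A92.
0x2A92 = 10898.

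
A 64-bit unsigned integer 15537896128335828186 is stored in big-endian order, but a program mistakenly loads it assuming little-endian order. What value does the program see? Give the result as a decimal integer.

15768333294064804311

15537896128335828186 in 64-bit hexadecimal is 0xD7A1B234965FD4DA.
Stored big-endian, the bytes at ascending addresses are D7 A1 B2 34 96 5F D4 DA.
Read back as little-endian, the first byte is least significant, giving 0xDAD45F9634B2A1D7.
0xDAD45F9634B2A1D7 = 15768333294064804311.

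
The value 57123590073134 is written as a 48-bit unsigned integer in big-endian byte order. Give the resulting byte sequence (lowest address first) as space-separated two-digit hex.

57123590073134 in hexadecimal, padded to 48 bits, is 0x33F41F4B6B2E.
Split into bytes (most-significant first): 33 F4 1F 4B 6B 2E.
Big-endian: lowest address holds the most-significant byte.
So the memory order matches the most-significant-first order: 33 F4 1F 4B 6B 2E.

33 F4 1F 4B 6B 2E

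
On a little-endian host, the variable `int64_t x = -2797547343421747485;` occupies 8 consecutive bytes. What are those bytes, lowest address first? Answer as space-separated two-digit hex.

Two's complement of -2797547343421747485 in 64 bits: 2797547343421747485 = 0x26D2E27C9EFDB11D; invert → 0xD92D1D8361024EE2; add 1 → 0xD92D1D8361024EE3.
Split into bytes (most-significant first): D9 2D 1D 83 61 02 4E E3.
Little-endian stores the least-significant byte at the lowest address.
So at ascending addresses the bytes are E3 4E 02 61 83 1D 2D D9.

E3 4E 02 61 83 1D 2D D9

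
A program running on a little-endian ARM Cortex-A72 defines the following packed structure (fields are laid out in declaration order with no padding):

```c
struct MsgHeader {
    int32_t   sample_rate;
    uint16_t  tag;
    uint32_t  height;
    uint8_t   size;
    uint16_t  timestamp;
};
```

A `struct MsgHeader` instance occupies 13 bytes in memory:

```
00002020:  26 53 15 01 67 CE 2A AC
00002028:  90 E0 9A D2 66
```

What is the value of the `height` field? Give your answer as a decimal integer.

3767577642

`height` follows `sample_rate` (4 B), `tag` (2 B), so it starts at offset 4 + 2 = 6 and occupies 4 bytes.
Bytes at offsets 6..9: 2A AC 90 E0.
Little-endian: lowest address holds the least-significant byte.
Reassemble most-significant byte first: E0 90 AC 2A → 0xE090AC2A.
0xE090AC2A = 3767577642.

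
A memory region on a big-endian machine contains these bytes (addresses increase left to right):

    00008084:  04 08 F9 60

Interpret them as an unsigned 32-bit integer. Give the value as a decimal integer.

In big-endian order the high byte comes first in memory.
The bytes are already most-significant first: 0x0408F960.
0x0408F960 = 67696992.

67696992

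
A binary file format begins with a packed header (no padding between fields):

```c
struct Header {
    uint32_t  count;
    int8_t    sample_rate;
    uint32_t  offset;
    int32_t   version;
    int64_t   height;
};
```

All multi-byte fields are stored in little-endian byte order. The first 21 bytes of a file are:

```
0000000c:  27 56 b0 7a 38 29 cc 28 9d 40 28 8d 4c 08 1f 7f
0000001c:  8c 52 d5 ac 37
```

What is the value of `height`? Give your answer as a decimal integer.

4011815918601445128

`height` follows `count` (4 B), `sample_rate` (1 B), `offset` (4 B), `version` (4 B), so it starts at offset 4 + 1 + 4 + 4 = 13 and occupies 8 bytes.
Bytes at offsets 13..20: 08 1F 7F 8C 52 D5 AC 37.
Little-endian stores the least-significant byte at the lowest address.
Reassemble most-significant byte first: 37 AC D5 52 8C 7F 1F 08 → 0x37ACD5528C7F1F08.
0x37ACD5528C7F1F08 = 4011815918601445128.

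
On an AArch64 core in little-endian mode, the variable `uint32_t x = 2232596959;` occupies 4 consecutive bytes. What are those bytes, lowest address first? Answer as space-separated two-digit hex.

2232596959 in hexadecimal, padded to 32 bits, is 0x8512B9DF.
Split into bytes (most-significant first): 85 12 B9 DF.
Little-endian: lowest address holds the least-significant byte.
So at ascending addresses the bytes are DF B9 12 85.

DF B9 12 85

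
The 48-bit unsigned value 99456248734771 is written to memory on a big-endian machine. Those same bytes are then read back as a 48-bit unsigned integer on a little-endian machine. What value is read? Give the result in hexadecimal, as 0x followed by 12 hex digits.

0x33646076745A

99456248734771 in 48-bit hexadecimal is 0x5A7476606433.
Stored big-endian, the bytes at ascending addresses are 5A 74 76 60 64 33.
Read back as little-endian, the first byte is least significant, giving 0x33646076745A.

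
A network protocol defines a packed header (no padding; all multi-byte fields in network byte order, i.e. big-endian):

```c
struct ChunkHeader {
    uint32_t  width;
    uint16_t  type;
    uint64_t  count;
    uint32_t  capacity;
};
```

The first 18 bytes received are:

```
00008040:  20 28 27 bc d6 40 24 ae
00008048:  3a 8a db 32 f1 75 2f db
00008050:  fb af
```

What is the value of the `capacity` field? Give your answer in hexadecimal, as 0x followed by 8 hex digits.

`capacity` follows `width` (4 B), `type` (2 B), `count` (8 B), so it starts at offset 4 + 2 + 8 = 14 and occupies 4 bytes.
Bytes at offsets 14..17: 2F DB FB AF.
Big-endian: lowest address holds the most-significant byte.
The bytes are already most-significant first: 0x2FDBFBAF.

0x2FDBFBAF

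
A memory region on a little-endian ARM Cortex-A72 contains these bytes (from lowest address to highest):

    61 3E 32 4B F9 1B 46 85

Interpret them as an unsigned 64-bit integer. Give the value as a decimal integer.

9603394012936552033

Little-endian stores the least-significant byte at the lowest address.
Reassemble most-significant byte first: 85 46 1B F9 4B 32 3E 61 → 0x85461BF94B323E61.
0x85461BF94B323E61 = 9603394012936552033.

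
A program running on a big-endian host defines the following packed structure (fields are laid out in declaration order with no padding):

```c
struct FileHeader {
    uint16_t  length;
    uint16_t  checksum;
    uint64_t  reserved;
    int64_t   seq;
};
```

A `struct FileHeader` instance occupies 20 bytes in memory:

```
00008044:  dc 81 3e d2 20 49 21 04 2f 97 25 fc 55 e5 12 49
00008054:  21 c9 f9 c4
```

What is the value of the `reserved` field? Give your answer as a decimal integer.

`reserved` follows `length` (2 B), `checksum` (2 B), so it starts at offset 2 + 2 = 4 and occupies 8 bytes.
Bytes at offsets 4..11: 20 49 21 04 2F 97 25 FC.
Big-endian stores the most-significant byte at the lowest address.
The bytes are already most-significant first: 0x204921042F9725FC.
0x204921042F9725FC = 2326426984375592444.

2326426984375592444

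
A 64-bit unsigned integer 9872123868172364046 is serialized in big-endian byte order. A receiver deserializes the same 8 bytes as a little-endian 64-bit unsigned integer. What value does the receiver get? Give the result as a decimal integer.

1056394783327781001

9872123868172364046 in 64-bit hexadecimal is 0x8900D45A7511A90E.
Stored big-endian, the bytes at ascending addresses are 89 00 D4 5A 75 11 A9 0E.
Read back as little-endian, the first byte is least significant, giving 0x0EA911755AD40089.
0x0EA911755AD40089 = 1056394783327781001.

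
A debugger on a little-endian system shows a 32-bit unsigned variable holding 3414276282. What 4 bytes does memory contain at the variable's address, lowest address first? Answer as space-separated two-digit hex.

BA B8 81 CB

3414276282 in hexadecimal, padded to 32 bits, is 0xCB81B8BA.
Split into bytes (most-significant first): CB 81 B8 BA.
Little-endian stores the least-significant byte at the lowest address.
So at ascending addresses the bytes are BA B8 81 CB.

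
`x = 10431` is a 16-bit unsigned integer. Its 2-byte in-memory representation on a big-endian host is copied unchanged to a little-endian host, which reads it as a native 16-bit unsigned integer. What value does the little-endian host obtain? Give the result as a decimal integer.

48936

10431 in 16-bit hexadecimal is 0x28BF.
Stored big-endian, the bytes at ascending addresses are 28 BF.
Read back as little-endian, the first byte is least significant, giving 0xBF28.
0xBF28 = 48936.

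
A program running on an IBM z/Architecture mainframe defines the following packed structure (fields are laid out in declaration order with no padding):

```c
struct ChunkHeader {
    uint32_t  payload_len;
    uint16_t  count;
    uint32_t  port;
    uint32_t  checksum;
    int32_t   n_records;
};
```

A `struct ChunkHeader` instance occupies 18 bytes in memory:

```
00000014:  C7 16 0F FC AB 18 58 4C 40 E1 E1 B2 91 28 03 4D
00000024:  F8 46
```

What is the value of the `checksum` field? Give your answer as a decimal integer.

`checksum` follows `payload_len` (4 B), `count` (2 B), `port` (4 B), so it starts at offset 4 + 2 + 4 = 10 and occupies 4 bytes.
Bytes at offsets 10..13: E1 B2 91 28.
In big-endian order the high byte comes first in memory.
The bytes are already most-significant first: 0xE1B29128.
0xE1B29128 = 3786576168.

3786576168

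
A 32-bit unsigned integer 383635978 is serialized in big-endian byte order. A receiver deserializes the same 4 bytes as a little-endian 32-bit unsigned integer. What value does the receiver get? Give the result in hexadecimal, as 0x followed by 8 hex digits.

0x0AD2DD16

383635978 in 32-bit hexadecimal is 0x16DDD20A.
Stored big-endian, the bytes at ascending addresses are 16 DD D2 0A.
Read back as little-endian, the first byte is least significant, giving 0x0AD2DD16.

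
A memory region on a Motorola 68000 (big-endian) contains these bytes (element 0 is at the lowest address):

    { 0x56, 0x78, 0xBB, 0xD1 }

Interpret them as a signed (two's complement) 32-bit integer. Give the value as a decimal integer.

In big-endian order the high byte comes first in memory.
The bytes are already most-significant first: 0x5678BBD1.
0x5678BBD1 = 1450752977.

1450752977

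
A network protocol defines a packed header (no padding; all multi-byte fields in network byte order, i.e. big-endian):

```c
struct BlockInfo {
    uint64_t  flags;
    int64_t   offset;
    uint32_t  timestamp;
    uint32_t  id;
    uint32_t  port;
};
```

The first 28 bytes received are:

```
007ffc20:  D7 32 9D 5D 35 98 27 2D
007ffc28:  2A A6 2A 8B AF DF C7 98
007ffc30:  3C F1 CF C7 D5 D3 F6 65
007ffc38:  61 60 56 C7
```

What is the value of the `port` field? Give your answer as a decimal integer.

`port` follows `flags` (8 B), `offset` (8 B), `timestamp` (4 B), `id` (4 B), so it starts at offset 8 + 8 + 4 + 4 = 24 and occupies 4 bytes.
Bytes at offsets 24..27: 61 60 56 C7.
Big-endian stores the most-significant byte at the lowest address.
The bytes are already most-significant first: 0x616056C7.
0x616056C7 = 1633703623.

1633703623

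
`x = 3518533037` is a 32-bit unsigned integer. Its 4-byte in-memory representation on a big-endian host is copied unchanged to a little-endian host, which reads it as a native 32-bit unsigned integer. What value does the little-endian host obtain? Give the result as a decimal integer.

3518533037 in 32-bit hexadecimal is 0xD1B88DAD.
Stored big-endian, the bytes at ascending addresses are D1 B8 8D AD.
Read back as little-endian, the first byte is least significant, giving 0xAD8DB8D1.
0xAD8DB8D1 = 2911746257.

2911746257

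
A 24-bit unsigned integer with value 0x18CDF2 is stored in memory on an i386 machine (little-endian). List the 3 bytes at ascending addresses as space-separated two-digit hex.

Split into bytes (most-significant first): 18 CD F2.
Little-endian: lowest address holds the least-significant byte.
So at ascending addresses the bytes are F2 CD 18.

F2 CD 18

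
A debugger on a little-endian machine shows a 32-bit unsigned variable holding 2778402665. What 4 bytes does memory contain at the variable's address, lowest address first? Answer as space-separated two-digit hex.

69 0F 9B A5

2778402665 in hexadecimal, padded to 32 bits, is 0xA59B0F69.
Split into bytes (most-significant first): A5 9B 0F 69.
Little-endian stores the least-significant byte at the lowest address.
So at ascending addresses the bytes are 69 0F 9B A5.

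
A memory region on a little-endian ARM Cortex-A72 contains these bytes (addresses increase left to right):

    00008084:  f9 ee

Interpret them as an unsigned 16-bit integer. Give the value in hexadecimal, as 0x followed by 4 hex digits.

0xEEF9

Little-endian stores the least-significant byte at the lowest address.
Reassemble most-significant byte first: EE F9 → 0xEEF9.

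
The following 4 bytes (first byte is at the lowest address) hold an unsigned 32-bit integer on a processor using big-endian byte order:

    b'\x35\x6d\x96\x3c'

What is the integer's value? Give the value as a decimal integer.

In big-endian order the high byte comes first in memory.
The bytes are already most-significant first: 0x356D963C.
0x356D963C = 896374332.

896374332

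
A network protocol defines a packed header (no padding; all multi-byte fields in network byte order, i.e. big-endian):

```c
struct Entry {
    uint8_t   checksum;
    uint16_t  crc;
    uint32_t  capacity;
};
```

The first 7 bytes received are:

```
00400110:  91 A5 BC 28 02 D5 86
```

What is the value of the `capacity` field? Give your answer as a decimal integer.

671274374

`capacity` follows `checksum` (1 B), `crc` (2 B), so it starts at offset 1 + 2 = 3 and occupies 4 bytes.
Bytes at offsets 3..6: 28 02 D5 86.
In big-endian order the high byte comes first in memory.
The bytes are already most-significant first: 0x2802D586.
0x2802D586 = 671274374.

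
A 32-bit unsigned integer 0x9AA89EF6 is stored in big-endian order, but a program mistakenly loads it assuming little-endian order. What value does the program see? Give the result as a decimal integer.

Stored big-endian, the bytes at ascending addresses are 9A A8 9E F6.
Read back as little-endian, the first byte is least significant, giving 0xF69EA89A.
0xF69EA89A = 4137592986.

4137592986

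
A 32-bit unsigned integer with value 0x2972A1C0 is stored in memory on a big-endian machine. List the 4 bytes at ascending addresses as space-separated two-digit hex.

29 72 A1 C0

Split into bytes (most-significant first): 29 72 A1 C0.
In big-endian order the high byte comes first in memory.
So the memory order matches the most-significant-first order: 29 72 A1 C0.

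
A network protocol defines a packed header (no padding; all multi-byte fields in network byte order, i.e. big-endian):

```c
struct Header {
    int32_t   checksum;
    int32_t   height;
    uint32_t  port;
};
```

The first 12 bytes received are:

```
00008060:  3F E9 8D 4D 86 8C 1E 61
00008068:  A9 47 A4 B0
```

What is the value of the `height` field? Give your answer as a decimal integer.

`height` follows `checksum` (4 bytes), so it starts at byte offset 4 and occupies 4 bytes.
Bytes at offsets 4..7: 86 8C 1E 61.
Big-endian stores the most-significant byte at the lowest address.
The bytes are already most-significant first: 0x868C1E61.
Top bit is set, so as a signed 32-bit value this is 0x868C1E61 − 2^32 = -2037637535.

-2037637535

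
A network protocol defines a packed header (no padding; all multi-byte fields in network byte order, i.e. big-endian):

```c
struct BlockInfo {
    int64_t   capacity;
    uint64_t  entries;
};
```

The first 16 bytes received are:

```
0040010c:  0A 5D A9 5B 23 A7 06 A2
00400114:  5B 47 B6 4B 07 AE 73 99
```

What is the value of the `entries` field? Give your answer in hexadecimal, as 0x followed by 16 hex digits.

0x5B47B64B07AE7399

`entries` follows `capacity` (8 bytes), so it starts at byte offset 8 and occupies 8 bytes.
Bytes at offsets 8..15: 5B 47 B6 4B 07 AE 73 99.
In big-endian order the high byte comes first in memory.
The bytes are already most-significant first: 0x5B47B64B07AE7399.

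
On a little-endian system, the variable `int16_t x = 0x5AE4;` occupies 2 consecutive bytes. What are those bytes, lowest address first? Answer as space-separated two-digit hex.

E4 5A

Split into bytes (most-significant first): 5A E4.
In little-endian order the low byte comes first in memory.
So at ascending addresses the bytes are E4 5A.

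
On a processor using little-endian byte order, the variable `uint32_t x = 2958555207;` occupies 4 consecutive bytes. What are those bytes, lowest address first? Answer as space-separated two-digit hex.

47 F8 57 B0

2958555207 in hexadecimal, padded to 32 bits, is 0xB057F847.
Split into bytes (most-significant first): B0 57 F8 47.
In little-endian order the low byte comes first in memory.
So at ascending addresses the bytes are 47 F8 57 B0.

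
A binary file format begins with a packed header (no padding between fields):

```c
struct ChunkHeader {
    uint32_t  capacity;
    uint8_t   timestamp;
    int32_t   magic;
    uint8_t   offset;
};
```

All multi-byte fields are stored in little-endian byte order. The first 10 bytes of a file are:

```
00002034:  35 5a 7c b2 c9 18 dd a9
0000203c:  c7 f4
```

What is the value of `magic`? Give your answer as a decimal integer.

-945169128

`magic` follows `capacity` (4 B), `timestamp` (1 B), so it starts at offset 4 + 1 = 5 and occupies 4 bytes.
Bytes at offsets 5..8: 18 DD A9 C7.
Little-endian stores the least-significant byte at the lowest address.
Reassemble most-significant byte first: C7 A9 DD 18 → 0xC7A9DD18.
Top bit is set, so as a signed 32-bit value this is 0xC7A9DD18 − 2^32 = -945169128.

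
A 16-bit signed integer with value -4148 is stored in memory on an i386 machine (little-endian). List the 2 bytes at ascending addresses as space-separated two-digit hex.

CC EF

Two's complement of -4148 in 16 bits: 4148 = 0x1034; invert → 0xEFCB; add 1 → 0xEFCC.
Split into bytes (most-significant first): EF CC.
Little-endian stores the least-significant byte at the lowest address.
So at ascending addresses the bytes are CC EF.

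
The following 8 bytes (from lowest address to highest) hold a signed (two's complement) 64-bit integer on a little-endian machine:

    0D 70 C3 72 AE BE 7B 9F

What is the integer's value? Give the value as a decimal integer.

Little-endian: lowest address holds the least-significant byte.
Reassemble most-significant byte first: 9F 7B BE AE 72 C3 70 0D → 0x9F7BBEAE72C3700D.
Top bit is set, so as a signed 64-bit value this is 0x9F7BBEAE72C3700D − 2^64 = -6954755543084601331.

-6954755543084601331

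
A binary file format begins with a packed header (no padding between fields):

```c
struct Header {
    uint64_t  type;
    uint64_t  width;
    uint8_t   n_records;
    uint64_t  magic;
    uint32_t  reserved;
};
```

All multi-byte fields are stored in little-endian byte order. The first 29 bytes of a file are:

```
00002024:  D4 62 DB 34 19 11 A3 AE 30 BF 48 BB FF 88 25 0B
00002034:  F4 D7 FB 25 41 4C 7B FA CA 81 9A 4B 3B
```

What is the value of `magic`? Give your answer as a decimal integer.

14626138307279846359

`magic` follows `type` (8 B), `width` (8 B), `n_records` (1 B), so it starts at offset 8 + 8 + 1 = 17 and occupies 8 bytes.
Bytes at offsets 17..24: D7 FB 25 41 4C 7B FA CA.
Little-endian stores the least-significant byte at the lowest address.
Reassemble most-significant byte first: CA FA 7B 4C 41 25 FB D7 → 0xCAFA7B4C4125FBD7.
0xCAFA7B4C4125FBD7 = 14626138307279846359.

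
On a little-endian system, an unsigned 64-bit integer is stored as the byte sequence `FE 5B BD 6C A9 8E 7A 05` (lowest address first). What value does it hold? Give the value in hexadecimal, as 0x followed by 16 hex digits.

In little-endian order the low byte comes first in memory.
Reassemble most-significant byte first: 05 7A 8E A9 6C BD 5B FE → 0x057A8EA96CBD5BFE.

0x057A8EA96CBD5BFE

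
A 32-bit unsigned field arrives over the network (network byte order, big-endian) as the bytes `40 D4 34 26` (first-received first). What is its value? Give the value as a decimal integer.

In big-endian order the high byte comes first in memory.
The bytes are already most-significant first: 0x40D43426.
0x40D43426 = 1087648806.

1087648806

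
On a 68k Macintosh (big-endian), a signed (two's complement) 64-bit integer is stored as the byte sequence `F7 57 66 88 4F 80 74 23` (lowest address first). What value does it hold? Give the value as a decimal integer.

-623917287732120541

In big-endian order the high byte comes first in memory.
The bytes are already most-significant first: 0xF75766884F807423.
Top bit is set, so as a signed 64-bit value this is 0xF75766884F807423 − 2^64 = -623917287732120541.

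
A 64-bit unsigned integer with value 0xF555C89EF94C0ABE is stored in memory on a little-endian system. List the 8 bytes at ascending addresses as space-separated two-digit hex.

Split into bytes (most-significant first): F5 55 C8 9E F9 4C 0A BE.
Little-endian stores the least-significant byte at the lowest address.
So at ascending addresses the bytes are BE 0A 4C F9 9E C8 55 F5.

BE 0A 4C F9 9E C8 55 F5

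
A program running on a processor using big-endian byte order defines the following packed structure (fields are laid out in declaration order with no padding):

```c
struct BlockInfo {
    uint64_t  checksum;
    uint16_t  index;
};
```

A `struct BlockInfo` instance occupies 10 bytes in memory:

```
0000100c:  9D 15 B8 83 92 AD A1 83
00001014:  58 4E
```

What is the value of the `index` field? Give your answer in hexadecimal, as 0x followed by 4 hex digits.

0x584E

`index` follows `checksum` (8 bytes), so it starts at byte offset 8 and occupies 2 bytes.
Bytes at offsets 8..9: 58 4E.
Big-endian: lowest address holds the most-significant byte.
The bytes are already most-significant first: 0x584E.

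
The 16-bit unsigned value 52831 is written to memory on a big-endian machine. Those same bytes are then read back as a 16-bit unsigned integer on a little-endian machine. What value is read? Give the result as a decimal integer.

24526

52831 in 16-bit hexadecimal is 0xCE5F.
Stored big-endian, the bytes at ascending addresses are CE 5F.
Read back as little-endian, the first byte is least significant, giving 0x5FCE.
0x5FCE = 24526.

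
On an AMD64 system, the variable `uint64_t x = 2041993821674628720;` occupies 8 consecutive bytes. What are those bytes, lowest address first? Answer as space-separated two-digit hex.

2041993821674628720 in hexadecimal, padded to 64 bits, is 0x1C569E8FD6756670.
Split into bytes (most-significant first): 1C 56 9E 8F D6 75 66 70.
Little-endian stores the least-significant byte at the lowest address.
So at ascending addresses the bytes are 70 66 75 D6 8F 9E 56 1C.

70 66 75 D6 8F 9E 56 1C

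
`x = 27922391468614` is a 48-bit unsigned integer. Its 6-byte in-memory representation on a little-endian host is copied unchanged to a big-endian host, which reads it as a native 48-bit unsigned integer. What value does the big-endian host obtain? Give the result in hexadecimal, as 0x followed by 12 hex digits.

0x468A39306519

27922391468614 in 48-bit hexadecimal is 0x196530398A46.
Stored little-endian, the bytes at ascending addresses are 46 8A 39 30 65 19.
Read back as big-endian, the last byte is least significant, giving 0x468A39306519.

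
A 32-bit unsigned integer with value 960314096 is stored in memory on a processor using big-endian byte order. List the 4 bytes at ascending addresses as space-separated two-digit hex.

960314096 in hexadecimal, padded to 32 bits, is 0x393D3AF0.
Split into bytes (most-significant first): 39 3D 3A F0.
Big-endian: lowest address holds the most-significant byte.
So the memory order matches the most-significant-first order: 39 3D 3A F0.

39 3D 3A F0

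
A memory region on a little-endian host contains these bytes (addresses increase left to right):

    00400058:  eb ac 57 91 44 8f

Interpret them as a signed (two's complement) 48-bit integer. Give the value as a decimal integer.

Little-endian: lowest address holds the least-significant byte.
Reassemble most-significant byte first: 8F 44 91 57 AC EB → 0x8F449157ACEB.
Top bit is set, so as a signed 48-bit value this is 0x8F449157ACEB − 2^48 = -123950317720341.

-123950317720341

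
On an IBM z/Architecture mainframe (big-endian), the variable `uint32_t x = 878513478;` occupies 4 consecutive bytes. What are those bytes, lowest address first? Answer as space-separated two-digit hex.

34 5D 0D 46

878513478 in hexadecimal, padded to 32 bits, is 0x345D0D46.
Split into bytes (most-significant first): 34 5D 0D 46.
Big-endian: lowest address holds the most-significant byte.
So the memory order matches the most-significant-first order: 34 5D 0D 46.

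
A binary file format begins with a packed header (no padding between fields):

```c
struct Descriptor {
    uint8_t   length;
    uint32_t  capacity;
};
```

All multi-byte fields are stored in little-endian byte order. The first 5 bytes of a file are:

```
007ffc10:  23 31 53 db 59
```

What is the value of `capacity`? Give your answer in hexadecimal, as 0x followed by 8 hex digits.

`capacity` follows `length` (1 byte), so it starts at byte offset 1 and occupies 4 bytes.
Bytes at offsets 1..4: 31 53 DB 59.
In little-endian order the low byte comes first in memory.
Reassemble most-significant byte first: 59 DB 53 31 → 0x59DB5331.

0x59DB5331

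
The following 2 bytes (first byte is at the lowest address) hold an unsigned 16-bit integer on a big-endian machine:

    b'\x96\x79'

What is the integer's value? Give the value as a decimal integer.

38521

Big-endian: lowest address holds the most-significant byte.
The bytes are already most-significant first: 0x9679.
0x9679 = 38521.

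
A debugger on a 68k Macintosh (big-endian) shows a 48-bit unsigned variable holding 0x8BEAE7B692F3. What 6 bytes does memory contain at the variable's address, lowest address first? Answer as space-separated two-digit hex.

Split into bytes (most-significant first): 8B EA E7 B6 92 F3.
In big-endian order the high byte comes first in memory.
So the memory order matches the most-significant-first order: 8B EA E7 B6 92 F3.

8B EA E7 B6 92 F3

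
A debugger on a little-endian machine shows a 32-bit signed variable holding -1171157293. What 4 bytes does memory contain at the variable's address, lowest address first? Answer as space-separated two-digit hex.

Two's complement of -1171157293 in 32 bits: 1171157293 = 0x45CE712D; invert → 0xBA318ED2; add 1 → 0xBA318ED3.
Split into bytes (most-significant first): BA 31 8E D3.
Little-endian: lowest address holds the least-significant byte.
So at ascending addresses the bytes are D3 8E 31 BA.

D3 8E 31 BA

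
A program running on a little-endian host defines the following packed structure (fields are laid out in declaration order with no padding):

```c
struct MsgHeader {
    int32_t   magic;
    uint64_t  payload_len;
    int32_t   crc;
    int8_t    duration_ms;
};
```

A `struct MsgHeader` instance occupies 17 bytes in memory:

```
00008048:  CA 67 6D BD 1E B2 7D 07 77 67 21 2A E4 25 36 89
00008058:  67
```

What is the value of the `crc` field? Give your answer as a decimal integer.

-1992940060

`crc` follows `magic` (4 B), `payload_len` (8 B), so it starts at offset 4 + 8 = 12 and occupies 4 bytes.
Bytes at offsets 12..15: E4 25 36 89.
Little-endian: lowest address holds the least-significant byte.
Reassemble most-significant byte first: 89 36 25 E4 → 0x893625E4.
Top bit is set, so as a signed 32-bit value this is 0x893625E4 − 2^32 = -1992940060.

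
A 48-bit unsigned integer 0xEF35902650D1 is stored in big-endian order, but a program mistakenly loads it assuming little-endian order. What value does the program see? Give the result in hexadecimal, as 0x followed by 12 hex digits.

0xD150269035EF

Stored big-endian, the bytes at ascending addresses are EF 35 90 26 50 D1.
Read back as little-endian, the first byte is least significant, giving 0xD150269035EF.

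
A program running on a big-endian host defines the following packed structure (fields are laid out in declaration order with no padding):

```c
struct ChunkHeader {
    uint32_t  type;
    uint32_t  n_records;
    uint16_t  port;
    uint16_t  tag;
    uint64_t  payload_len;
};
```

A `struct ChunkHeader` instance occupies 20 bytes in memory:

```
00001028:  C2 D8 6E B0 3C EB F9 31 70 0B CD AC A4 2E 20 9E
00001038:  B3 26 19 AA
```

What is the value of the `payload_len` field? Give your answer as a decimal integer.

11830429137131411882

`payload_len` follows `type` (4 B), `n_records` (4 B), `port` (2 B), `tag` (2 B), so it starts at offset 4 + 4 + 2 + 2 = 12 and occupies 8 bytes.
Bytes at offsets 12..19: A4 2E 20 9E B3 26 19 AA.
Big-endian: lowest address holds the most-significant byte.
The bytes are already most-significant first: 0xA42E209EB32619AA.
0xA42E209EB32619AA = 11830429137131411882.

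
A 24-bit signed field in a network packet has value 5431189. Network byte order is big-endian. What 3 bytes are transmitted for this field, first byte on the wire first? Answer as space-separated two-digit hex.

52 DF 95

5431189 in hexadecimal, padded to 24 bits, is 0x52DF95.
Split into bytes (most-significant first): 52 DF 95.
In big-endian order the high byte comes first in memory.
So the memory order matches the most-significant-first order: 52 DF 95.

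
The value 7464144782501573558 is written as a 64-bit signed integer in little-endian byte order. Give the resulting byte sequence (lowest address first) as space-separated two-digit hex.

B6 73 17 09 22 F8 95 67

7464144782501573558 in hexadecimal, padded to 64 bits, is 0x6795F822091773B6.
Split into bytes (most-significant first): 67 95 F8 22 09 17 73 B6.
Little-endian stores the least-significant byte at the lowest address.
So at ascending addresses the bytes are B6 73 17 09 22 F8 95 67.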